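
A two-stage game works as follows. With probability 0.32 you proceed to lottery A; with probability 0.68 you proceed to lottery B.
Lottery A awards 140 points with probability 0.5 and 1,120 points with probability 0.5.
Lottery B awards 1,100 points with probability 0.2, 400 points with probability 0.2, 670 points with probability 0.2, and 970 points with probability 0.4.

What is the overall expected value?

EV(A) = 0.5 × 140 + 0.5 × 1120 = 70 + 560 = 630
EV(B) = 0.2 × 1100 + 0.2 × 400 + 0.2 × 670 + 0.4 × 970 = 220 + 80 + 134 + 388 = 822
Overall = 0.32 × 630 + 0.68 × 822 = 201.6 + 558.96 = 760.56

760.56 points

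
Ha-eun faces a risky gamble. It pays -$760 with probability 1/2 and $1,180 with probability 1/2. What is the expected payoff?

$210

EV = 1/2 × (-760) + 1/2 × 1180 = -380 + 590 = 210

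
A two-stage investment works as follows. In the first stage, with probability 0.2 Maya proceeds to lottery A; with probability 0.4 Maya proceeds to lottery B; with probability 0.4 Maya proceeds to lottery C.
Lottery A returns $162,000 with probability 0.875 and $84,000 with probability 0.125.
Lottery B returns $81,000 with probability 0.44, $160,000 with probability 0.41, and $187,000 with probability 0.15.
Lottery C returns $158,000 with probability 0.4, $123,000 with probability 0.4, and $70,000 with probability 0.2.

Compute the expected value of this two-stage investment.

EV(A) = 0.875 × 162000 + 0.125 × 84000 = 141750 + 10500 = 152250
EV(B) = 0.44 × 81000 + 0.41 × 160000 + 0.15 × 187000 = 35640 + 65600 + 28050 = 129290
EV(C) = 0.4 × 158000 + 0.4 × 123000 + 0.2 × 70000 = 63200 + 49200 + 14000 = 126400
Overall = 0.2 × 152250 + 0.4 × 129290 + 0.4 × 126400 = 30450 + 51716 + 50560 = 132726

$132,726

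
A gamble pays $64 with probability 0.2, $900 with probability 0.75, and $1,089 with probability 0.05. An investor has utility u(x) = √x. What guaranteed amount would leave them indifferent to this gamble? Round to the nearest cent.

E[u] = 0.2·√64 + 0.75·√900 + 0.05·√1089 = 0.2·8 + 0.75·30 + 0.05·33 = 25.75
CE = (25.75)² = 663.0625

$663.06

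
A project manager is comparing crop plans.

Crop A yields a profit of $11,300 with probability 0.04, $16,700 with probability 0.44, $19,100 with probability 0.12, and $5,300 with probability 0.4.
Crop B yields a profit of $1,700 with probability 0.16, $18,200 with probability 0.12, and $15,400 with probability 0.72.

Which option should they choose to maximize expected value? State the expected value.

Crop B ($13,544)

Crop A = 0.04 × 11300 + 0.44 × 16700 + 0.12 × 19100 + 0.4 × 5300 = 452 + 7348 + 2292 + 2120 = 12212
Crop B = 0.16 × 1700 + 0.12 × 18200 + 0.72 × 15400 = 272 + 2184 + 11088 = 13544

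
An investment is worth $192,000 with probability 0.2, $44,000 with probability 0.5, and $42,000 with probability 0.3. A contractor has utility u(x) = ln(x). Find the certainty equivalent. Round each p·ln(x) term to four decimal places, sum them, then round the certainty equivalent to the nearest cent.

E[u] = 0.2·ln(192000) + 0.5·ln(44000) + 0.3·ln(42000) = 2.4331 + 5.3460 + 3.1936 = 10.9727
CE = e^10.9727 ≈ 58261.69

$58,261.69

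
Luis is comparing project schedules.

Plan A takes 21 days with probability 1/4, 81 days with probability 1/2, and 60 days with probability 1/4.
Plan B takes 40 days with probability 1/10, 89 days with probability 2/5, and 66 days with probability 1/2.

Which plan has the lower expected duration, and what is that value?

Plan A (60.75 days)

Plan A = 1/4 × 21 + 1/2 × 81 + 1/4 × 60 = 5.25 + 40.5 + 15 = 60.75
Plan B = 1/10 × 40 + 2/5 × 89 + 1/2 × 66 = 4 + 35.6 + 33 = 72.6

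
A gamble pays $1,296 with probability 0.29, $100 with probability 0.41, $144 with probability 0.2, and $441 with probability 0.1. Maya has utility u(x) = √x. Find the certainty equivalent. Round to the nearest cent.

E[u] = 0.29·√1296 + 0.41·√100 + 0.2·√144 + 0.1·√441 = 0.29·36 + 0.41·10 + 0.2·12 + 0.1·21 = 19.04
CE = (19.04)² = 362.5216

$362.52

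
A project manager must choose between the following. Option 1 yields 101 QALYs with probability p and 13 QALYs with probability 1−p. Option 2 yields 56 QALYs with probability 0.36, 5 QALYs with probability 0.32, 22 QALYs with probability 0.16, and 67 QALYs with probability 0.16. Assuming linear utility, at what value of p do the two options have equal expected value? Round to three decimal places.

p = 0.261

EV(Option 2) = 0.36 × 56 + 0.32 × 5 + 0.16 × 22 + 0.16 × 67 = 20.16 + 1.6 + 3.52 + 10.72 = 36
p·101 + (1−p)·13 = 36
88p + 13 = 36
p = (36 − 13) / 88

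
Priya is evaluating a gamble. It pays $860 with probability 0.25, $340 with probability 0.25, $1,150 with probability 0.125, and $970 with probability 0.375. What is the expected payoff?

EV = 0.25 × 860 + 0.25 × 340 + 0.125 × 1150 + 0.375 × 970 = 215 + 85 + 143.75 + 363.75 = 807.5

$807.50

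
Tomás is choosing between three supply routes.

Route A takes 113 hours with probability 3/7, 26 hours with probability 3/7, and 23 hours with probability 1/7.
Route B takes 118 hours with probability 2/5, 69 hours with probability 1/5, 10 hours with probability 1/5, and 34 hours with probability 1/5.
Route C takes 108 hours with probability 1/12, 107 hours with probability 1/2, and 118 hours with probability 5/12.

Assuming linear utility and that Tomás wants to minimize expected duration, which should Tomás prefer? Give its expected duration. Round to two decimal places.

Route A (62.86 hours)

Route A = 3/7 × 113 + 3/7 × 26 + 1/7 × 23 = 48.4286 + 11.1429 + 3.2857 = 62.8571
Route B = 2/5 × 118 + 1/5 × 69 + 1/5 × 10 + 1/5 × 34 = 47.2 + 13.8 + 2 + 6.8 = 69.8
Route C = 1/12 × 108 + 1/2 × 107 + 5/12 × 118 = 9 + 53.5 + 49.1667 = 111.6667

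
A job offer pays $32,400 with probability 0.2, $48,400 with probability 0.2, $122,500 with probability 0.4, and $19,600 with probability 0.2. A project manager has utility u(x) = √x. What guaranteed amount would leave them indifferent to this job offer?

E[u] = 0.2·√32400 + 0.2·√48400 + 0.4·√122500 + 0.2·√19600 = 0.2·180 + 0.2·220 + 0.4·350 + 0.2·140 = 248
CE = (248)² = 61504

$61,504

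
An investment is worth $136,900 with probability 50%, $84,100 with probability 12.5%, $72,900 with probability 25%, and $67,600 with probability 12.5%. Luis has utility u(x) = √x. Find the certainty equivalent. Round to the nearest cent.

$103,201.56

E[u] = 0.5·√136900 + 0.125·√84100 + 0.25·√72900 + 0.125·√67600 = 0.5·370 + 0.125·290 + 0.25·270 + 0.125·260 = 321.25
CE = (321.25)² = 103201.5625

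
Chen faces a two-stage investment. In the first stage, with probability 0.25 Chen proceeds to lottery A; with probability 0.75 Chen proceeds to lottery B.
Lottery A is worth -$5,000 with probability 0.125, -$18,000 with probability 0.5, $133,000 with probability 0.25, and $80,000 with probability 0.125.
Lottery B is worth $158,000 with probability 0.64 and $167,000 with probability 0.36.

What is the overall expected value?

EV(A) = 0.125 × (-5000) + 0.5 × (-18000) + 0.25 × 133000 + 0.125 × 80000 = -625 − 9000 + 33250 + 10000 = 33625
EV(B) = 0.64 × 158000 + 0.36 × 167000 = 101120 + 60120 = 161240
Overall = 0.25 × 33625 + 0.75 × 161240 = 8406.25 + 120930 = 129336.25

$129,336.25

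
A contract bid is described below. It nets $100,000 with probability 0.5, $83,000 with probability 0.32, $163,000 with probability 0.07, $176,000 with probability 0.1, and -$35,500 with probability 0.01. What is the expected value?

$105,215

EV = 0.5 × 100000 + 0.32 × 83000 + 0.07 × 163000 + 0.1 × 176000 + 0.01 × (-35500) = 50000 + 26560 + 11410 + 17600 − 355 = 105215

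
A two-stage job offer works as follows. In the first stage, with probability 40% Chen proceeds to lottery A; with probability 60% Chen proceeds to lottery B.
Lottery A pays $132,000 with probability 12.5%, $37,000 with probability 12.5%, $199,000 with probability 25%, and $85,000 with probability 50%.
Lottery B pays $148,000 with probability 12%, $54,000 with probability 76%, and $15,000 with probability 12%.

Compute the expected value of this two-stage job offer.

$81,710

EV(A) = 0.125 × 132000 + 0.125 × 37000 + 0.25 × 199000 + 0.5 × 85000 = 16500 + 4625 + 49750 + 42500 = 113375
EV(B) = 0.12 × 148000 + 0.76 × 54000 + 0.12 × 15000 = 17760 + 41040 + 1800 = 60600
Overall = 0.4 × 113375 + 0.6 × 60600 = 45350 + 36360 = 81710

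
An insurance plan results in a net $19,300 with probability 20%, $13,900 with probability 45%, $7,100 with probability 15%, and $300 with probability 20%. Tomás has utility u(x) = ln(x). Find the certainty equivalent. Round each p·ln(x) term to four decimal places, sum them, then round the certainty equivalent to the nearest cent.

$6,231.67

E[u] = 0.2·ln(19300) + 0.45·ln(13900) + 0.15·ln(7100) + 0.2·ln(300) = 1.9736 + 4.2928 + 1.3302 + 1.1408 = 8.7374
CE = e^8.7374 ≈ 6231.67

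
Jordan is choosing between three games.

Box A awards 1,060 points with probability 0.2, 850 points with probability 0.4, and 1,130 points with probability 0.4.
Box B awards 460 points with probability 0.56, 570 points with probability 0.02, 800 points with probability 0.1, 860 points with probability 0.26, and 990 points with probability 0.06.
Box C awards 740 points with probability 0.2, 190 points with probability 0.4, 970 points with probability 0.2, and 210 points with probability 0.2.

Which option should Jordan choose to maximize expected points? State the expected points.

Box A (1,004 points)

Box A = 0.2 × 1060 + 0.4 × 850 + 0.4 × 1130 = 212 + 340 + 452 = 1004
Box B = 0.56 × 460 + 0.02 × 570 + 0.1 × 800 + 0.26 × 860 + 0.06 × 990 = 257.6 + 11.4 + 80 + 223.6 + 59.4 = 632
Box C = 0.2 × 740 + 0.4 × 190 + 0.2 × 970 + 0.2 × 210 = 148 + 76 + 194 + 42 = 460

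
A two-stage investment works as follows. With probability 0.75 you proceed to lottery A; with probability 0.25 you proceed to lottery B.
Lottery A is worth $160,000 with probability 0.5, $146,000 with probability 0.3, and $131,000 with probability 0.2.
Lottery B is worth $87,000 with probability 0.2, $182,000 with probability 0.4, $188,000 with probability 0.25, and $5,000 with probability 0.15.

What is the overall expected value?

EV(A) = 0.5 × 160000 + 0.3 × 146000 + 0.2 × 131000 = 80000 + 43800 + 26200 = 150000
EV(B) = 0.2 × 87000 + 0.4 × 182000 + 0.25 × 188000 + 0.15 × 5000 = 17400 + 72800 + 47000 + 750 = 137950
Overall = 0.75 × 150000 + 0.25 × 137950 = 112500 + 34487.5 = 146987.5

$146,987.50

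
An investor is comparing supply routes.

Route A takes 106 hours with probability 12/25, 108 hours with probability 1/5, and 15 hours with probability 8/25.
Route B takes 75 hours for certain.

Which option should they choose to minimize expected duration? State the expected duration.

Route B (75 hours)

Route A = 12/25 × 106 + 1/5 × 108 + 8/25 × 15 = 50.88 + 21.6 + 4.8 = 77.28
Route B: 75 (certain)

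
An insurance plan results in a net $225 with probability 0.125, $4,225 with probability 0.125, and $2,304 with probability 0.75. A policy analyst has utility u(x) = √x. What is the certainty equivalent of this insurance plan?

E[u] = 0.125·√225 + 0.125·√4225 + 0.75·√2304 = 0.125·15 + 0.125·65 + 0.75·48 = 46
CE = (46)² = 2116

$2,116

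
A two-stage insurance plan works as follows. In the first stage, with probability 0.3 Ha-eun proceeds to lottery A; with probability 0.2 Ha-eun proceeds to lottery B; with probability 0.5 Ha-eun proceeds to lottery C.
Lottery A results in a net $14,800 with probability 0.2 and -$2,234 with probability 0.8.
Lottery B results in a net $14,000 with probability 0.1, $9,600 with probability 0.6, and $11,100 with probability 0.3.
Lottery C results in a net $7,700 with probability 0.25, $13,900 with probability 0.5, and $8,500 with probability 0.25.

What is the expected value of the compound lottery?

$7,949.84

EV(A) = 0.2 × 14800 + 0.8 × (-2234) = 2960 − 1787.2 = 1172.8
EV(B) = 0.1 × 14000 + 0.6 × 9600 + 0.3 × 11100 = 1400 + 5760 + 3330 = 10490
EV(C) = 0.25 × 7700 + 0.5 × 13900 + 0.25 × 8500 = 1925 + 6950 + 2125 = 11000
Overall = 0.3 × 1172.8 + 0.2 × 10490 + 0.5 × 11000 = 351.84 + 2098 + 5500 = 7949.84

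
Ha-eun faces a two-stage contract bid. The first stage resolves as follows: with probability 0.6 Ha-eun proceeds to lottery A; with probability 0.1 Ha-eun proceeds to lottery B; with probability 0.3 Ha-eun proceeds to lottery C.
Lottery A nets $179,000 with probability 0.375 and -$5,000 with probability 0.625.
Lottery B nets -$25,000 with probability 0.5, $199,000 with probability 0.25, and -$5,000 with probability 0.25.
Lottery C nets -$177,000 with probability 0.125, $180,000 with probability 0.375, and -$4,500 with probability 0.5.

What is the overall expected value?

$54,937.50

EV(A) = 0.375 × 179000 + 0.625 × (-5000) = 67125 − 3125 = 64000
EV(B) = 0.5 × (-25000) + 0.25 × 199000 + 0.25 × (-5000) = -12500 + 49750 − 1250 = 36000
EV(C) = 0.125 × (-177000) + 0.375 × 180000 + 0.5 × (-4500) = -22125 + 67500 − 2250 = 43125
Overall = 0.6 × 64000 + 0.1 × 36000 + 0.3 × 43125 = 38400 + 3600 + 12937.5 = 54937.5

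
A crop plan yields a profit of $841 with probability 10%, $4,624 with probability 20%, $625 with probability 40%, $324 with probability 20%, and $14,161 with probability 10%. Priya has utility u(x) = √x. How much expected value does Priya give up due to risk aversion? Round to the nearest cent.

$975.80

E[u] = 0.1·√841 + 0.2·√4624 + 0.4·√625 + 0.2·√324 + 0.1·√14161 = 0.1·29 + 0.2·68 + 0.4·25 + 0.2·18 + 0.1·119 = 42
CE = (42)² = 1764
Risk premium = EV − CE = 2739.8 − 1764 = 975.8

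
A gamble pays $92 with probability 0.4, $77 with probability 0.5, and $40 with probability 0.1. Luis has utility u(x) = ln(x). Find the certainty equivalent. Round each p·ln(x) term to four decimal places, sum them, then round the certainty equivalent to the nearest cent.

$77.44

E[u] = 0.4·ln(92) + 0.5·ln(77) + 0.1·ln(40) = 1.8087 + 2.1719 + 0.3689 = 4.3495
CE = e^4.3495 ≈ 77.44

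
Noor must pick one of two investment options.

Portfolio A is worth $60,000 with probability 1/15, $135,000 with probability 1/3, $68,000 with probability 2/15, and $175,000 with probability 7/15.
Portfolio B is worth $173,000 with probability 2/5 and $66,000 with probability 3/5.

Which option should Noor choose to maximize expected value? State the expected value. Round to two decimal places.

Portfolio A = 1/15 × 60000 + 1/3 × 135000 + 2/15 × 68000 + 7/15 × 175000 = 4000 + 45000 + 9066.6667 + 81666.6667 = 139733.3333
Portfolio B = 2/5 × 173000 + 3/5 × 66000 = 69200 + 39600 = 108800

Portfolio A ($139,733.33)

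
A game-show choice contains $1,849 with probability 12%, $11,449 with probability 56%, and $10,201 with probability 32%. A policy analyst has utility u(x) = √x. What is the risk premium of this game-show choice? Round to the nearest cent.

E[u] = 0.12·√1849 + 0.56·√11449 + 0.32·√10201 = 0.12·43 + 0.56·107 + 0.32·101 = 97.4
CE = (97.4)² = 9486.76
Risk premium = EV − CE = 9897.64 − 9486.76 = 410.88

$410.88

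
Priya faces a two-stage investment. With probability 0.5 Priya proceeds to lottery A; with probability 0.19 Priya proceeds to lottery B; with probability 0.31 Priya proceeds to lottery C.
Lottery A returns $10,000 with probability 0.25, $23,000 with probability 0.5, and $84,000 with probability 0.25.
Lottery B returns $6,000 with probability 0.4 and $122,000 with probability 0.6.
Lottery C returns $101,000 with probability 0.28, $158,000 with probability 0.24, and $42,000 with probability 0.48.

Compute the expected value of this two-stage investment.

$58,635.60

EV(A) = 0.25 × 10000 + 0.5 × 23000 + 0.25 × 84000 = 2500 + 11500 + 21000 = 35000
EV(B) = 0.4 × 6000 + 0.6 × 122000 = 2400 + 73200 = 75600
EV(C) = 0.28 × 101000 + 0.24 × 158000 + 0.48 × 42000 = 28280 + 37920 + 20160 = 86360
Overall = 0.5 × 35000 + 0.19 × 75600 + 0.31 × 86360 = 17500 + 14364 + 26771.6 = 58635.6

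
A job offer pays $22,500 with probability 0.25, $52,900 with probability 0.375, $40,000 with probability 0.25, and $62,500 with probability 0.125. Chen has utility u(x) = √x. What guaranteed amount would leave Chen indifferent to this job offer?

$42,025

E[u] = 0.25·√22500 + 0.375·√52900 + 0.25·√40000 + 0.125·√62500 = 0.25·150 + 0.375·230 + 0.25·200 + 0.125·250 = 205
CE = (205)² = 42025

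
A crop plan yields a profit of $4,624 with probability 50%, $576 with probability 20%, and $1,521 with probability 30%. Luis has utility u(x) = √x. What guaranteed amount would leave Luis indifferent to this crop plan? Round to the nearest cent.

E[u] = 0.5·√4624 + 0.2·√576 + 0.3·√1521 = 0.5·68 + 0.2·24 + 0.3·39 = 50.5
CE = (50.5)² = 2550.25

$2,550.25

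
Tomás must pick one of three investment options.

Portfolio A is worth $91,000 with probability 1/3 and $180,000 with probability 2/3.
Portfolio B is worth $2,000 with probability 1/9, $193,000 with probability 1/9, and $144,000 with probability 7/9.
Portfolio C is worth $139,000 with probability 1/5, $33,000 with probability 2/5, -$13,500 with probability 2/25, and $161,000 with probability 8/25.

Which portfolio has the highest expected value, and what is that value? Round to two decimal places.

Portfolio A = 1/3 × 91000 + 2/3 × 180000 = 30333.3333 + 120000 = 150333.3333
Portfolio B = 1/9 × 2000 + 1/9 × 193000 + 7/9 × 144000 = 222.2222 + 21444.4444 + 112000 = 133666.6667
Portfolio C = 1/5 × 139000 + 2/5 × 33000 + 2/25 × (-13500) + 8/25 × 161000 = 27800 + 13200 − 1080 + 51520 = 91440

Portfolio A ($150,333.33)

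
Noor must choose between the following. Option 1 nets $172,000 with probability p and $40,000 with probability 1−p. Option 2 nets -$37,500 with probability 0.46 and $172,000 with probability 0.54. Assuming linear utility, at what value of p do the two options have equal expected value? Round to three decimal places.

p = 0.270

EV(Option 2) = 0.46 × (-37500) + 0.54 × 172000 = -17250 + 92880 = 75630
p·172000 + (1−p)·40000 = 75630
132000p + 40000 = 75630
p = (75630 − 40000) / 132000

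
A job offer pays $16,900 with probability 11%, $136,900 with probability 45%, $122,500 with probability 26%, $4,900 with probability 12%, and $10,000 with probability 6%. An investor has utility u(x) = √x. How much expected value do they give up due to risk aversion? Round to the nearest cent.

E[u] = 0.11·√16900 + 0.45·√136900 + 0.26·√122500 + 0.12·√4900 + 0.06·√10000 = 0.11·130 + 0.45·370 + 0.26·350 + 0.12·70 + 0.06·100 = 286.2
CE = (286.2)² = 81910.44
Risk premium = EV − CE = 96502 − 81910.44 = 14591.56

$14,591.56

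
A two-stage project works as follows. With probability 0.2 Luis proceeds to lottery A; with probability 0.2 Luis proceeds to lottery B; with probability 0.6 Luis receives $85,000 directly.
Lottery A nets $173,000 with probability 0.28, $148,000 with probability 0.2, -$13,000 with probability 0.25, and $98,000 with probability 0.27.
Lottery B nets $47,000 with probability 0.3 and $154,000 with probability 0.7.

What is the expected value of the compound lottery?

$95,630

EV(A) = 0.28 × 173000 + 0.2 × 148000 + 0.25 × (-13000) + 0.27 × 98000 = 48440 + 29600 − 3250 + 26460 = 101250
EV(B) = 0.3 × 47000 + 0.7 × 154000 = 14100 + 107800 = 121900
Branch C: 85000 (certain)
Overall = 0.2 × 101250 + 0.2 × 121900 + 0.6 × 85000 = 20250 + 24380 + 51000 = 95630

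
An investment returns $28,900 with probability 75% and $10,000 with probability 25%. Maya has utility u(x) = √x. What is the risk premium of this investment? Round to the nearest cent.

$918.75

E[u] = 0.75·√28900 + 0.25·√10000 = 0.75·170 + 0.25·100 = 152.5
CE = (152.5)² = 23256.25
Risk premium = EV − CE = 24175 − 23256.25 = 918.75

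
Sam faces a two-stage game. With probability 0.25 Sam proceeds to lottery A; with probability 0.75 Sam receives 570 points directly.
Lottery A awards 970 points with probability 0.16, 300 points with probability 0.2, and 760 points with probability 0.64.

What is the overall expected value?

602.9 points

EV(A) = 0.16 × 970 + 0.2 × 300 + 0.64 × 760 = 155.2 + 60 + 486.4 = 701.6
Branch B: 570 (certain)
Overall = 0.25 × 701.6 + 0.75 × 570 = 175.4 + 427.5 = 602.9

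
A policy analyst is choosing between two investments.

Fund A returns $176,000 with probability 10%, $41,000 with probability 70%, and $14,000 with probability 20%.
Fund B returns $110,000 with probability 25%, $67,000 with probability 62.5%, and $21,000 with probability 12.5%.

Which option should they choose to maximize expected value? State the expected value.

Fund B ($72,000)

Fund A = 0.1 × 176000 + 0.7 × 41000 + 0.2 × 14000 = 17600 + 28700 + 2800 = 49100
Fund B = 0.25 × 110000 + 0.625 × 67000 + 0.125 × 21000 = 27500 + 41875 + 2625 = 72000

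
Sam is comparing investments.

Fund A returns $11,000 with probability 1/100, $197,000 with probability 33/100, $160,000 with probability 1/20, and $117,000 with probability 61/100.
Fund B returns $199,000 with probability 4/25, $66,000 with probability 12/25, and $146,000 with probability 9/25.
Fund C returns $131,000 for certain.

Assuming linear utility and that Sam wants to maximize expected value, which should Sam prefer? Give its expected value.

Fund A ($144,490)

Fund A = 1/100 × 11000 + 33/100 × 197000 + 1/20 × 160000 + 61/100 × 117000 = 110 + 65010 + 8000 + 71370 = 144490
Fund B = 4/25 × 199000 + 12/25 × 66000 + 9/25 × 146000 = 31840 + 31680 + 52560 = 116080
Fund C: 131000 (certain)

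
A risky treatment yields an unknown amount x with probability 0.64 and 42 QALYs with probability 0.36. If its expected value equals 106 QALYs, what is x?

0.64·x + 0.36·42 = 106
0.64·x = 106 − 15.12 = 90.88
x = 90.88 / 0.64 = 142

x = 142 QALYs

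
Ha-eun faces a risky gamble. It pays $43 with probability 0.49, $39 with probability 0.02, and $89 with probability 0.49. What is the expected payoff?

EV = 0.49 × 43 + 0.02 × 39 + 0.49 × 89 = 21.07 + 0.78 + 43.61 = 65.46

$65.46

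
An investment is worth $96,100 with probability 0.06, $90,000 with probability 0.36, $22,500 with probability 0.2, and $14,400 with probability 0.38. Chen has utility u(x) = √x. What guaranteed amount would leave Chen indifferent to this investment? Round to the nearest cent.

E[u] = 0.06·√96100 + 0.36·√90000 + 0.2·√22500 + 0.38·√14400 = 0.06·310 + 0.36·300 + 0.2·150 + 0.38·120 = 202.2
CE = (202.2)² = 40884.84

$40,884.84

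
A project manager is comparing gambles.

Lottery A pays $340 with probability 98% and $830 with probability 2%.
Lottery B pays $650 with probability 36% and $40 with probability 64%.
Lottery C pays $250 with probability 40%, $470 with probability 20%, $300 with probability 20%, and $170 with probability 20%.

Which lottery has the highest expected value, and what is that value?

Lottery A = 0.98 × 340 + 0.02 × 830 = 333.2 + 16.6 = 349.8
Lottery B = 0.36 × 650 + 0.64 × 40 = 234 + 25.6 = 259.6
Lottery C = 0.4 × 250 + 0.2 × 470 + 0.2 × 300 + 0.2 × 170 = 100 + 94 + 60 + 34 = 288

Lottery A ($349.80)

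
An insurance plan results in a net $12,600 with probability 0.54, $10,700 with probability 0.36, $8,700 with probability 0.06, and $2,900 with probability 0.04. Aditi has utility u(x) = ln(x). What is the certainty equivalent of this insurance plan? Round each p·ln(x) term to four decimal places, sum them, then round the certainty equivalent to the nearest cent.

$10,956.63

E[u] = 0.54·ln(12600) + 0.36·ln(10700) + 0.06·ln(8700) + 0.04·ln(2900) = 5.0984 + 3.3401 + 0.5443 + 0.3189 = 9.3017
CE = e^9.3017 ≈ 10956.63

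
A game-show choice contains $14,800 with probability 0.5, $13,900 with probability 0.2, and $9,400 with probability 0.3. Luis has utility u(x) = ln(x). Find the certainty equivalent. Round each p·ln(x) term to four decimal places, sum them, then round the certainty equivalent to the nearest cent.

$12,754.00

E[u] = 0.5·ln(14800) + 0.2·ln(13900) + 0.3·ln(9400) = 4.8012 + 1.9079 + 2.7445 = 9.4536
CE = e^9.4536 ≈ 12754.00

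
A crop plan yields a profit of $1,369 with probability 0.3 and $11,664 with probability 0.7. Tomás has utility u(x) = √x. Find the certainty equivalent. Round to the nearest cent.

E[u] = 0.3·√1369 + 0.7·√11664 = 0.3·37 + 0.7·108 = 86.7
CE = (86.7)² = 7516.89

$7,516.89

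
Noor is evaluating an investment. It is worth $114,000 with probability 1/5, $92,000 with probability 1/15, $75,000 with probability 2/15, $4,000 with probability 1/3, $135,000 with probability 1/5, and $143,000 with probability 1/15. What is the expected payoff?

$76,800

EV = 1/5 × 114000 + 1/15 × 92000 + 2/15 × 75000 + 1/3 × 4000 + 1/5 × 135000 + 1/15 × 143000 = 22800 + 6133.3333 + 10000 + 1333.3333 + 27000 + 9533.3333 = 76800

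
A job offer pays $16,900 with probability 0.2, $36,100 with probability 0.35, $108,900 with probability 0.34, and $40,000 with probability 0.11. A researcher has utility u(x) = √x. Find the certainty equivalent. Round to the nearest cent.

$51,392.89

E[u] = 0.2·√16900 + 0.35·√36100 + 0.34·√108900 + 0.11·√40000 = 0.2·130 + 0.35·190 + 0.34·330 + 0.11·200 = 226.7
CE = (226.7)² = 51392.89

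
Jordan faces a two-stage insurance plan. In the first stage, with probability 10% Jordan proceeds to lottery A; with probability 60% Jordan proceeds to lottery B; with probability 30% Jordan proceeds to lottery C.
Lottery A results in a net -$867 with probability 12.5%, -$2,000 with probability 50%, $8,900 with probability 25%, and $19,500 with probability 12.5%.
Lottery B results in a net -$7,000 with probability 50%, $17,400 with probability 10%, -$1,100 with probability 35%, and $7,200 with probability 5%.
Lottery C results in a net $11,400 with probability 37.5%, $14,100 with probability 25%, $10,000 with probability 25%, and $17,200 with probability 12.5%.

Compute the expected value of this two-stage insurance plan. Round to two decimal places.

$3,019.41

EV(A) = 0.125 × (-867) + 0.5 × (-2000) + 0.25 × 8900 + 0.125 × 19500 = -108.375 − 1000 + 2225 + 2437.5 = 3554.125
EV(B) = 0.5 × (-7000) + 0.1 × 17400 + 0.35 × (-1100) + 0.05 × 7200 = -3500 + 1740 − 385 + 360 = -1785
EV(C) = 0.375 × 11400 + 0.25 × 14100 + 0.25 × 10000 + 0.125 × 17200 = 4275 + 3525 + 2500 + 2150 = 12450
Overall = 0.1 × 3554.125 + 0.6 × (-1785) + 0.3 × 12450 = 355.4125 − 1071 + 3735 = 3019.4125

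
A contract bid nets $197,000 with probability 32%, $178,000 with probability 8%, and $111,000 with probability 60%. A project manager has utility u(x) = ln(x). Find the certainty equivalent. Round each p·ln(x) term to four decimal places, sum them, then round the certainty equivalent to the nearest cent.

$138,510.30

E[u] = 0.32·ln(197000) + 0.08·ln(178000) + 0.6·ln(111000) = 3.9011 + 0.9672 + 6.9704 = 11.8387
CE = e^11.8387 ≈ 138510.30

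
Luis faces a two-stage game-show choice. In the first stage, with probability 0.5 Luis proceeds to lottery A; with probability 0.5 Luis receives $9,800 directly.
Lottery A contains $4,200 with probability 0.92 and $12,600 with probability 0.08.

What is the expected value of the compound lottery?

EV(A) = 0.92 × 4200 + 0.08 × 12600 = 3864 + 1008 = 4872
Branch B: 9800 (certain)
Overall = 0.5 × 4872 + 0.5 × 9800 = 2436 + 4900 = 7336

$7,336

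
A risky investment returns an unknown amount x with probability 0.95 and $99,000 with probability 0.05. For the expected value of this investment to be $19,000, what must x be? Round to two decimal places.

0.95·x + 0.05·99000 = 19000
0.95·x = 19000 − 4950 = 14050
x = 14050 / 0.95 = 14789.4737

x = $14,789.47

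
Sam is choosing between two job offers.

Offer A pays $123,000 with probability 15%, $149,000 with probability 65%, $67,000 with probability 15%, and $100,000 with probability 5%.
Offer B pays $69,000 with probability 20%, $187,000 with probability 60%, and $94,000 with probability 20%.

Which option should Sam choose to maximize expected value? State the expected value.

Offer A = 0.15 × 123000 + 0.65 × 149000 + 0.15 × 67000 + 0.05 × 100000 = 18450 + 96850 + 10050 + 5000 = 130350
Offer B = 0.2 × 69000 + 0.6 × 187000 + 0.2 × 94000 = 13800 + 112200 + 18800 = 144800

Offer B ($144,800)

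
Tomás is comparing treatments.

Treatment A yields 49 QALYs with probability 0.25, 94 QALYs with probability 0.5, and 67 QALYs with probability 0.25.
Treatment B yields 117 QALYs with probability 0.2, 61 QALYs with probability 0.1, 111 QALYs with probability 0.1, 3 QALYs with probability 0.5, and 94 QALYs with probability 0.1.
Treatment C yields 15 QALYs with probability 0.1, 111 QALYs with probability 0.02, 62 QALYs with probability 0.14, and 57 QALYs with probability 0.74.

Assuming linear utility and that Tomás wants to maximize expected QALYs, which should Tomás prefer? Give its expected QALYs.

Treatment A = 0.25 × 49 + 0.5 × 94 + 0.25 × 67 = 12.25 + 47 + 16.75 = 76
Treatment B = 0.2 × 117 + 0.1 × 61 + 0.1 × 111 + 0.5 × 3 + 0.1 × 94 = 23.4 + 6.1 + 11.1 + 1.5 + 9.4 = 51.5
Treatment C = 0.1 × 15 + 0.02 × 111 + 0.14 × 62 + 0.74 × 57 = 1.5 + 2.22 + 8.68 + 42.18 = 54.58

Treatment A (76 QALYs)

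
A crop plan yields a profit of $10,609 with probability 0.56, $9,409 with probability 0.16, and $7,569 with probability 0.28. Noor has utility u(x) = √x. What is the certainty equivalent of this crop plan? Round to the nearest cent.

E[u] = 0.56·√10609 + 0.16·√9409 + 0.28·√7569 = 0.56·103 + 0.16·97 + 0.28·87 = 97.56
CE = (97.56)² = 9517.9536

$9,517.95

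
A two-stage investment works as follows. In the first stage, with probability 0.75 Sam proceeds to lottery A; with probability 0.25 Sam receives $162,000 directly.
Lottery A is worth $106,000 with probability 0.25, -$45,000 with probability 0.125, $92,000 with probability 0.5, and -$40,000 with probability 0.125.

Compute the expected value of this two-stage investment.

$86,906.25

EV(A) = 0.25 × 106000 + 0.125 × (-45000) + 0.5 × 92000 + 0.125 × (-40000) = 26500 − 5625 + 46000 − 5000 = 61875
Branch B: 162000 (certain)
Overall = 0.75 × 61875 + 0.25 × 162000 = 46406.25 + 40500 = 86906.25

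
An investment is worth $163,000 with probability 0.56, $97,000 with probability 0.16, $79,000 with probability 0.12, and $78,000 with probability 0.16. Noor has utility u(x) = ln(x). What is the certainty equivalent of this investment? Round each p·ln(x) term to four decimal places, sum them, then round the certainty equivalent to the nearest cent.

E[u] = 0.56·ln(163000) + 0.16·ln(97000) + 0.12·ln(79000) + 0.16·ln(78000) = 6.7208 + 1.8372 + 1.3533 + 1.8023 = 11.7136
CE = e^11.7136 ≈ 122222.69

$122,222.69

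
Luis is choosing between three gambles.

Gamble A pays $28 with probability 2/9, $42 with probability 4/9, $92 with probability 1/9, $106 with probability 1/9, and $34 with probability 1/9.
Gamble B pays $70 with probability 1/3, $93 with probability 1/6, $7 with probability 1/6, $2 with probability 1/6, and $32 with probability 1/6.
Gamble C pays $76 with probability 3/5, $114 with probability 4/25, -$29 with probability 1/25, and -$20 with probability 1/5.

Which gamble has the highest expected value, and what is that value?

Gamble C ($58.68)

Gamble A = 2/9 × 28 + 4/9 × 42 + 1/9 × 92 + 1/9 × 106 + 1/9 × 34 = 6.2222 + 18.6667 + 10.2222 + 11.7778 + 3.7778 = 50.6667
Gamble B = 1/3 × 70 + 1/6 × 93 + 1/6 × 7 + 1/6 × 2 + 1/6 × 32 = 23.3333 + 15.5 + 1.1667 + 0.3333 + 5.3333 = 45.6667
Gamble C = 3/5 × 76 + 4/25 × 114 + 1/25 × (-29) + 1/5 × (-20) = 45.6 + 18.24 − 1.16 − 4 = 58.68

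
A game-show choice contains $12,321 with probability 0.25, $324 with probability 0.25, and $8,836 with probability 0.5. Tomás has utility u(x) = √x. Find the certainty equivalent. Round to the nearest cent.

E[u] = 0.25·√12321 + 0.25·√324 + 0.5·√8836 = 0.25·111 + 0.25·18 + 0.5·94 = 79.25
CE = (79.25)² = 6280.5625

$6,280.56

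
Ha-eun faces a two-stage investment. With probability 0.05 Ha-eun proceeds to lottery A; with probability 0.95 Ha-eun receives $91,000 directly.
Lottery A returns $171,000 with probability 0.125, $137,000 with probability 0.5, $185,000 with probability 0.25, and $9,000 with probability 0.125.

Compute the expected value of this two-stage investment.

$93,312.50

EV(A) = 0.125 × 171000 + 0.5 × 137000 + 0.25 × 185000 + 0.125 × 9000 = 21375 + 68500 + 46250 + 1125 = 137250
Branch B: 91000 (certain)
Overall = 0.05 × 137250 + 0.95 × 91000 = 6862.5 + 86450 = 93312.5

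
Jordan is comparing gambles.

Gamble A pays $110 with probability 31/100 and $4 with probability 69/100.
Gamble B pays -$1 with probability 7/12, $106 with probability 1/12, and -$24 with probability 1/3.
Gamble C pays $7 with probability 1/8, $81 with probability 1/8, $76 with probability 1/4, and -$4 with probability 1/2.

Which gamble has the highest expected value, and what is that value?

Gamble A = 31/100 × 110 + 69/100 × 4 = 34.1 + 2.76 = 36.86
Gamble B = 7/12 × (-1) + 1/12 × 106 + 1/3 × (-24) = -0.5833 + 8.8333 − 8 = 0.25
Gamble C = 1/8 × 7 + 1/8 × 81 + 1/4 × 76 + 1/2 × (-4) = 0.875 + 10.125 + 19 − 2 = 28

Gamble A ($36.86)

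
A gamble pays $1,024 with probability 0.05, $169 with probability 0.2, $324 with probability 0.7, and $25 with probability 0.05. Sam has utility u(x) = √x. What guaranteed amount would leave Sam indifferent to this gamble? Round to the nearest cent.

E[u] = 0.05·√1024 + 0.2·√169 + 0.7·√324 + 0.05·√25 = 0.05·32 + 0.2·13 + 0.7·18 + 0.05·5 = 17.05
CE = (17.05)² = 290.7025

$290.70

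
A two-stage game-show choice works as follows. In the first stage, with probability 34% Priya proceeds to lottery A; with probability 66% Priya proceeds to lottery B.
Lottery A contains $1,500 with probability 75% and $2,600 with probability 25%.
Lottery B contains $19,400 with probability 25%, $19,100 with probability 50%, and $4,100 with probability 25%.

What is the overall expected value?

EV(A) = 0.75 × 1500 + 0.25 × 2600 = 1125 + 650 = 1775
EV(B) = 0.25 × 19400 + 0.5 × 19100 + 0.25 × 4100 = 4850 + 9550 + 1025 = 15425
Overall = 0.34 × 1775 + 0.66 × 15425 = 603.5 + 10180.5 = 10784

$10,784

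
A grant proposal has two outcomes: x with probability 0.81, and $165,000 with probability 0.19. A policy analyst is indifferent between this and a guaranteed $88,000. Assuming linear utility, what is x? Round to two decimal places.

x = $69,938.27

0.81·x + 0.19·165000 = 88000
0.81·x = 88000 − 31350 = 56650
x = 56650 / 0.81 = 69938.2716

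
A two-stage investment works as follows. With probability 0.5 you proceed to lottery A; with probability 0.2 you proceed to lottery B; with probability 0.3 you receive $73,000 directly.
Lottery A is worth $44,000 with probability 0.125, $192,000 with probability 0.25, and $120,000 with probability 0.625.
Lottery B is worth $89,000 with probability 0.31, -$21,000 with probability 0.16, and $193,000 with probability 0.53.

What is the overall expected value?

$111,454

EV(A) = 0.125 × 44000 + 0.25 × 192000 + 0.625 × 120000 = 5500 + 48000 + 75000 = 128500
EV(B) = 0.31 × 89000 + 0.16 × (-21000) + 0.53 × 193000 = 27590 − 3360 + 102290 = 126520
Branch C: 73000 (certain)
Overall = 0.5 × 128500 + 0.2 × 126520 + 0.3 × 73000 = 64250 + 25304 + 21900 = 111454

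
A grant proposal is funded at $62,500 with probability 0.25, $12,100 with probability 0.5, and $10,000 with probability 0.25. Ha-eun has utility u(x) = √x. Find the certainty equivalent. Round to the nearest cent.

$20,306.25

E[u] = 0.25·√62500 + 0.5·√12100 + 0.25·√10000 = 0.25·250 + 0.5·110 + 0.25·100 = 142.5
CE = (142.5)² = 20306.25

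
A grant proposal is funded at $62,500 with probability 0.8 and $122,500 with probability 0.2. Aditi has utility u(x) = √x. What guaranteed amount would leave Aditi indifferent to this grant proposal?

$72,900

E[u] = 0.8·√62500 + 0.2·√122500 = 0.8·250 + 0.2·350 = 270
CE = (270)² = 72900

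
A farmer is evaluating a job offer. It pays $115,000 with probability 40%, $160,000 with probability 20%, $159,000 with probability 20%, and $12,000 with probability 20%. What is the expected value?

$112,200

EV = 0.4 × 115000 + 0.2 × 160000 + 0.2 × 159000 + 0.2 × 12000 = 46000 + 32000 + 31800 + 2400 = 112200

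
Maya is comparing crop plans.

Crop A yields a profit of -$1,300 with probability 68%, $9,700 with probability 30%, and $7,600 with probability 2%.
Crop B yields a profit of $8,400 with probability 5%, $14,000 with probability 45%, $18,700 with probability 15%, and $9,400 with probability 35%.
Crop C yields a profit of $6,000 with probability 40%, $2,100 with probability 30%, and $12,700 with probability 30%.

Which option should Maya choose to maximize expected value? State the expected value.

Crop B ($12,815)

Crop A = 0.68 × (-1300) + 0.3 × 9700 + 0.02 × 7600 = -884 + 2910 + 152 = 2178
Crop B = 0.05 × 8400 + 0.45 × 14000 + 0.15 × 18700 + 0.35 × 9400 = 420 + 6300 + 2805 + 3290 = 12815
Crop C = 0.4 × 6000 + 0.3 × 2100 + 0.3 × 12700 = 2400 + 630 + 3810 = 6840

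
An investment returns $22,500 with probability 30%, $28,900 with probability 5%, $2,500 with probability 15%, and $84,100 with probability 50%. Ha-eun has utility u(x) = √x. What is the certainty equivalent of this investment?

E[u] = 0.3·√22500 + 0.05·√28900 + 0.15·√2500 + 0.5·√84100 = 0.3·150 + 0.05·170 + 0.15·50 + 0.5·290 = 206
CE = (206)² = 42436

$42,436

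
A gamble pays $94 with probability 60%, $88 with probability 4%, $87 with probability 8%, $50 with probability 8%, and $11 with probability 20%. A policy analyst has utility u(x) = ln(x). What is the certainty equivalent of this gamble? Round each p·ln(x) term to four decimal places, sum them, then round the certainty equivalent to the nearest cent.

$57.69

E[u] = 0.6·ln(94) + 0.04·ln(88) + 0.08·ln(87) + 0.08·ln(50) + 0.2·ln(11) = 2.7260 + 0.1791 + 0.3573 + 0.3130 + 0.4796 = 4.0550
CE = e^4.0550 ≈ 57.69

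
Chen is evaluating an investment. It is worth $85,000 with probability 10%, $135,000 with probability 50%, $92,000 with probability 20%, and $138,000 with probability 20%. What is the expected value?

EV = 0.1 × 85000 + 0.5 × 135000 + 0.2 × 92000 + 0.2 × 138000 = 8500 + 67500 + 18400 + 27600 = 122000

$122,000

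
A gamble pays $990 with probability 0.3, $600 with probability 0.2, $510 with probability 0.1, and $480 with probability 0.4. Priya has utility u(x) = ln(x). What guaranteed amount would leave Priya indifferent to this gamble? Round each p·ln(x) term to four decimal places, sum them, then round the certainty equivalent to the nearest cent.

E[u] = 0.3·ln(990) + 0.2·ln(600) + 0.1·ln(510) + 0.4·ln(480) = 2.0693 + 1.2794 + 0.6234 + 2.4695 = 6.4416
CE = e^6.4416 ≈ 627.41

$627.41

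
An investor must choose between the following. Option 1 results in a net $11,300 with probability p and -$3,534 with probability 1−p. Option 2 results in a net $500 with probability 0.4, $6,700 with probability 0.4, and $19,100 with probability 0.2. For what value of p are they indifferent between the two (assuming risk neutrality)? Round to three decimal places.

p = 0.690

EV(Option 2) = 0.4 × 500 + 0.4 × 6700 + 0.2 × 19100 = 200 + 2680 + 3820 = 6700
p·11300 + (1−p)·(-3534) = 6700
14834p − 3534 = 6700
p = (6700 + 3534) / 14834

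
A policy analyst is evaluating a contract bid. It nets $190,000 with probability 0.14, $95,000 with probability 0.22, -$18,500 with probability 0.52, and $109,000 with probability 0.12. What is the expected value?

$50,960

EV = 0.14 × 190000 + 0.22 × 95000 + 0.52 × (-18500) + 0.12 × 109000 = 26600 + 20900 − 9620 + 13080 = 50960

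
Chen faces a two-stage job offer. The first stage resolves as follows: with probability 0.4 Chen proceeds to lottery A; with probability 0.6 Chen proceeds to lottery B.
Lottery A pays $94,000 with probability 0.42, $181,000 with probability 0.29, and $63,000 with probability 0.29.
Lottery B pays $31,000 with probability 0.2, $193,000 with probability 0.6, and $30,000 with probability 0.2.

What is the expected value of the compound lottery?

EV(A) = 0.42 × 94000 + 0.29 × 181000 + 0.29 × 63000 = 39480 + 52490 + 18270 = 110240
EV(B) = 0.2 × 31000 + 0.6 × 193000 + 0.2 × 30000 = 6200 + 115800 + 6000 = 128000
Overall = 0.4 × 110240 + 0.6 × 128000 = 44096 + 76800 = 120896

$120,896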